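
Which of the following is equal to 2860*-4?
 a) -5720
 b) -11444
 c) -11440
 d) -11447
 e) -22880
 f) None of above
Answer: c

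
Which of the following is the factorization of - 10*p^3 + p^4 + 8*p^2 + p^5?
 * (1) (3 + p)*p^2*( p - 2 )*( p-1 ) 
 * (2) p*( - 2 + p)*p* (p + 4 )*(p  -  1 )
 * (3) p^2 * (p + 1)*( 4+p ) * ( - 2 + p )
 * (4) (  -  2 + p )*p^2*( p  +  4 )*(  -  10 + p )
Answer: 2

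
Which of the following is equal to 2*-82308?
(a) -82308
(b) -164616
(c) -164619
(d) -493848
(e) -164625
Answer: b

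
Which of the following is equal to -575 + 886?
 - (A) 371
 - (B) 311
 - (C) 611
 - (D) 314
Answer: B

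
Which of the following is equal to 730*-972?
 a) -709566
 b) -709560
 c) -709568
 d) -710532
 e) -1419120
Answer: b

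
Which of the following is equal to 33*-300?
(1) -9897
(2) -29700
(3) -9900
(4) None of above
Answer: 3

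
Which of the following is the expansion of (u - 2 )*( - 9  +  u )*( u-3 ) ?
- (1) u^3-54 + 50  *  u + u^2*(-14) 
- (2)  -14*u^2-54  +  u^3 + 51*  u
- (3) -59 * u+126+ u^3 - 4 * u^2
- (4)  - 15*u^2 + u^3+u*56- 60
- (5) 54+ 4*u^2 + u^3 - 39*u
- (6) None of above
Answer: 2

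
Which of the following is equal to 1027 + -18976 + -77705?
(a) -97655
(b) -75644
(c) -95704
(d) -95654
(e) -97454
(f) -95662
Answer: d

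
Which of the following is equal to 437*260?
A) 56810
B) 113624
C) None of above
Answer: C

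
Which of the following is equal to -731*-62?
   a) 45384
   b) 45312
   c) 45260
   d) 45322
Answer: d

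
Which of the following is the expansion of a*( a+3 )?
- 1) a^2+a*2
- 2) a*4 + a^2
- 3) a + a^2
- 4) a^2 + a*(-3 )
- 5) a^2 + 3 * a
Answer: 5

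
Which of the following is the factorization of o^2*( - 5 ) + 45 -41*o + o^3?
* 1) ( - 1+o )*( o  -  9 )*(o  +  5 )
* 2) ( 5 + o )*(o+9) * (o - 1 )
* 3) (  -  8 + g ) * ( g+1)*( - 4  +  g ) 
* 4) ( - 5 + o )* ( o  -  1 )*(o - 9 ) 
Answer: 1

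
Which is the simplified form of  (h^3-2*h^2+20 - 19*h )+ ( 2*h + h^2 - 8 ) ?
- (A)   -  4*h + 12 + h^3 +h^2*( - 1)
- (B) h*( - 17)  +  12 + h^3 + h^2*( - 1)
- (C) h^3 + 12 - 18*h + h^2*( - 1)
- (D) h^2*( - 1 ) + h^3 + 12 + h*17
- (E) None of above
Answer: B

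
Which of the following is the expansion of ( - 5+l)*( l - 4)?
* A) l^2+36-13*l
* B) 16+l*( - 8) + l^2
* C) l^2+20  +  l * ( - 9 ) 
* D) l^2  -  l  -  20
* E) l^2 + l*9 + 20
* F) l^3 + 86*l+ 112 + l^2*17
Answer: C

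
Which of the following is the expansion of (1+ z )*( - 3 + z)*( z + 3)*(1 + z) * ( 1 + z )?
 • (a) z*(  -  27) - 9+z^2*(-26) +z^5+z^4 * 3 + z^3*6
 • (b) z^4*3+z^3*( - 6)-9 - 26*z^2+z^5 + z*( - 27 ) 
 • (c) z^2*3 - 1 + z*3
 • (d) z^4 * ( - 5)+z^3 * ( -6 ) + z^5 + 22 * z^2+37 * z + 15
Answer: b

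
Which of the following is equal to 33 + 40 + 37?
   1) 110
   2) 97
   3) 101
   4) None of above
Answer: 1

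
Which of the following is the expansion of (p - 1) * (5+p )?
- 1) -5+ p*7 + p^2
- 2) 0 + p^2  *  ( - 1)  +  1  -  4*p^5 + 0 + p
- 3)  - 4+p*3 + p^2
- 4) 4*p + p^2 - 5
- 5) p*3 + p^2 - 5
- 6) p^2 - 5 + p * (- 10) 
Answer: 4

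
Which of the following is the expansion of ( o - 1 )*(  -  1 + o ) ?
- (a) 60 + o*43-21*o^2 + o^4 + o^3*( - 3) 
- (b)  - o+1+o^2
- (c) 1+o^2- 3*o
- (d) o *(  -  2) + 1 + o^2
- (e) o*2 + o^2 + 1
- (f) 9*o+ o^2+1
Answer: d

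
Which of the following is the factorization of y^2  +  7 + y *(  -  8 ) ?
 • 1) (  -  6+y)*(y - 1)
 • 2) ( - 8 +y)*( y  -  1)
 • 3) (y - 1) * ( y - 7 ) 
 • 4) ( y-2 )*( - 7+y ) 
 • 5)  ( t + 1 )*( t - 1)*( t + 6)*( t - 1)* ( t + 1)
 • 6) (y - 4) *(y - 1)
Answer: 3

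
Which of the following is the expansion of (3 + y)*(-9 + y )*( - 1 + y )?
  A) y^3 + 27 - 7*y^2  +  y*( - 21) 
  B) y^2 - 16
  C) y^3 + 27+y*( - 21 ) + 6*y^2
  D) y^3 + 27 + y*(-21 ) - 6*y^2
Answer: A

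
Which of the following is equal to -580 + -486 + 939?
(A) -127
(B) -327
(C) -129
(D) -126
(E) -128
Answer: A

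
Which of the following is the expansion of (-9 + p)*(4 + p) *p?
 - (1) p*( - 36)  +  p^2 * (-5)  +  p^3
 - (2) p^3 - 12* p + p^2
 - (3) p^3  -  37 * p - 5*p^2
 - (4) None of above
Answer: 1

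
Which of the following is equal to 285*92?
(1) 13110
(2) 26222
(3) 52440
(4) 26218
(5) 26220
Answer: 5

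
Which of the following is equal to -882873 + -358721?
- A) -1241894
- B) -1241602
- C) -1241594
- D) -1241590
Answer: C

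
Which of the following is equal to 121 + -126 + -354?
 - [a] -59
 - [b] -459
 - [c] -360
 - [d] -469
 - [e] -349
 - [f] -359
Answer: f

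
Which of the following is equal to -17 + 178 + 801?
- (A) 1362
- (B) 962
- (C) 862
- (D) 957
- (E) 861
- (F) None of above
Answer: B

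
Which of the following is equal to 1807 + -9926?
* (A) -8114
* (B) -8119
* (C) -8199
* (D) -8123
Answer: B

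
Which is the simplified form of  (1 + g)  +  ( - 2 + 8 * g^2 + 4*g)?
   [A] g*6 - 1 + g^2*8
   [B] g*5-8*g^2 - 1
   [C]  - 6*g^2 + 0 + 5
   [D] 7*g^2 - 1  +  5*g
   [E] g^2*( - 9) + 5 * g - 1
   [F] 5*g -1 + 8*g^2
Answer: F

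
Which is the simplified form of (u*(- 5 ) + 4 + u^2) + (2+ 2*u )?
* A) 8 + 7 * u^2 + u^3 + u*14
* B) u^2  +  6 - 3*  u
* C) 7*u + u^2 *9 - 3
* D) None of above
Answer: B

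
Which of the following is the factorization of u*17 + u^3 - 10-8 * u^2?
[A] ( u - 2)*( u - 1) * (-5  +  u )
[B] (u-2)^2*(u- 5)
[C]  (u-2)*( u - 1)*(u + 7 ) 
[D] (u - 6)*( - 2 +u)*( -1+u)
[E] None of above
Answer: A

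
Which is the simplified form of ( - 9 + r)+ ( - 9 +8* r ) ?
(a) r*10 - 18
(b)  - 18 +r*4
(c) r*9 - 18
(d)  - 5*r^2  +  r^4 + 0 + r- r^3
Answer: c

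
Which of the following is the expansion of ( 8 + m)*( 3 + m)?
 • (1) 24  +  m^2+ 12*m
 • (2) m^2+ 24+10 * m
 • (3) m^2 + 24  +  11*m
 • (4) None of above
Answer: 3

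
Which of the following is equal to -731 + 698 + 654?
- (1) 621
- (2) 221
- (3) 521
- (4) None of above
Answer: 1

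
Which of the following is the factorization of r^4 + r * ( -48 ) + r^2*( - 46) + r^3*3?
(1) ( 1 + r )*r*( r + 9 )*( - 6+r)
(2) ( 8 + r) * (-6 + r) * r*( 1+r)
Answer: 2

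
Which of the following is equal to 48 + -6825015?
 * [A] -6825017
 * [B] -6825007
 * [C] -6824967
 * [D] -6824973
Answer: C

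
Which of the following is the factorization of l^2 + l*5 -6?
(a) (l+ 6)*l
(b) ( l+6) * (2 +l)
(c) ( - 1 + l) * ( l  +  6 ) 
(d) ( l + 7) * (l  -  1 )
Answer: c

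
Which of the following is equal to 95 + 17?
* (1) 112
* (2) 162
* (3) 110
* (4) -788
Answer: 1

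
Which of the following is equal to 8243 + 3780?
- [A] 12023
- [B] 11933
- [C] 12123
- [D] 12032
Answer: A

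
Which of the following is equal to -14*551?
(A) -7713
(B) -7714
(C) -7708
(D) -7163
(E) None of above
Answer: B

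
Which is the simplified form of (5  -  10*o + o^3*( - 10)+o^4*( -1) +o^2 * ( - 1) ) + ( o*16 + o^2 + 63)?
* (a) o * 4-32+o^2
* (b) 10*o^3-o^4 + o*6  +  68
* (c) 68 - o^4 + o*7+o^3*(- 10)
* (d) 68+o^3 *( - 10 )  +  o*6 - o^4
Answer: d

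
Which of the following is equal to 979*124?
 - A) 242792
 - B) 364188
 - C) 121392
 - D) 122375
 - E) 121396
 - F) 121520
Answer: E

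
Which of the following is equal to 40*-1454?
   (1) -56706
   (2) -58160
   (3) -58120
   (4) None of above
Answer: 2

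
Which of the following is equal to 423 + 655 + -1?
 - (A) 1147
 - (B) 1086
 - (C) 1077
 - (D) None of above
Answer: C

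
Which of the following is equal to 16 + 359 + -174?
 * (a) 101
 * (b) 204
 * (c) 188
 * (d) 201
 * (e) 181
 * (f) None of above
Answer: d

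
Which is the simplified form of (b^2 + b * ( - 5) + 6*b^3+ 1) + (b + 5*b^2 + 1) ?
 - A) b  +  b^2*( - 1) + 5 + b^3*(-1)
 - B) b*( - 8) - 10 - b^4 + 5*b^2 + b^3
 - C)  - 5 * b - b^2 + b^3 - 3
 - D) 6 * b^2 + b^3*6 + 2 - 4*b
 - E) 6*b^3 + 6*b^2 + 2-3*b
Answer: D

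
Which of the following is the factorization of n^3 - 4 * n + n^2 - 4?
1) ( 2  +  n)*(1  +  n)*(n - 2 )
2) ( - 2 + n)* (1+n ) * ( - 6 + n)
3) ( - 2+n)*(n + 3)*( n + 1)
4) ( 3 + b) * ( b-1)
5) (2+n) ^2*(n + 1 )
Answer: 1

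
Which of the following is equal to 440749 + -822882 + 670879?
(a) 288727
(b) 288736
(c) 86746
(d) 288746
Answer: d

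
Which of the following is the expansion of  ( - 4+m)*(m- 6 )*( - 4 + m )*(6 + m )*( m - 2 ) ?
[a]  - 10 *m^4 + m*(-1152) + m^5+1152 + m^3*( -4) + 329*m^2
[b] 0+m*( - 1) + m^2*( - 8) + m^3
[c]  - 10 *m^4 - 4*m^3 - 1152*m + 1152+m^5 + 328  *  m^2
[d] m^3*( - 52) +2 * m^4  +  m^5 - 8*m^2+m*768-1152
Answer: c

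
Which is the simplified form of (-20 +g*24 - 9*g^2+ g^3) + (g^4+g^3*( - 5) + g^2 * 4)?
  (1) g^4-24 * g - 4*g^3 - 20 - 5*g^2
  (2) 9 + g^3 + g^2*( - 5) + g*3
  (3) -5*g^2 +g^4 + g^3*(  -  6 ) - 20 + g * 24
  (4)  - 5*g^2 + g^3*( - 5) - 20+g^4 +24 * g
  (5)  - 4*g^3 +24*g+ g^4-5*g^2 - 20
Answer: 5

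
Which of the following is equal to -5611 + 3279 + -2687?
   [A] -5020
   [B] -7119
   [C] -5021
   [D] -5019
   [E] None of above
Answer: D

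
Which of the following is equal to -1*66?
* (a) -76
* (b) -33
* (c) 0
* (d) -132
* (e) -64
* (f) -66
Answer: f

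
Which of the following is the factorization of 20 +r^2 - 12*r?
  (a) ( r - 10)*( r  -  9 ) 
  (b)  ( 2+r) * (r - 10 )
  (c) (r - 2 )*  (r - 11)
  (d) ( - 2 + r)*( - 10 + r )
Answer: d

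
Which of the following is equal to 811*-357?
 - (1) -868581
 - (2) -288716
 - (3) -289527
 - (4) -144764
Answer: 3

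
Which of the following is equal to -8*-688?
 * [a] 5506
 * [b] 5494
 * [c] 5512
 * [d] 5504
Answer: d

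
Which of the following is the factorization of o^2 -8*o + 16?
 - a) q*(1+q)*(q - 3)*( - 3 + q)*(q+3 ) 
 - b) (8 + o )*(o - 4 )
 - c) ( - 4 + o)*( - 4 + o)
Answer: c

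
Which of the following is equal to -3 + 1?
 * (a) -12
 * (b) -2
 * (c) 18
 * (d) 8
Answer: b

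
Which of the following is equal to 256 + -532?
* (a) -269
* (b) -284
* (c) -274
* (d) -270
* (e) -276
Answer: e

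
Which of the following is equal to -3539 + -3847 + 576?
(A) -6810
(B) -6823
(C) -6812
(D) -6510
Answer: A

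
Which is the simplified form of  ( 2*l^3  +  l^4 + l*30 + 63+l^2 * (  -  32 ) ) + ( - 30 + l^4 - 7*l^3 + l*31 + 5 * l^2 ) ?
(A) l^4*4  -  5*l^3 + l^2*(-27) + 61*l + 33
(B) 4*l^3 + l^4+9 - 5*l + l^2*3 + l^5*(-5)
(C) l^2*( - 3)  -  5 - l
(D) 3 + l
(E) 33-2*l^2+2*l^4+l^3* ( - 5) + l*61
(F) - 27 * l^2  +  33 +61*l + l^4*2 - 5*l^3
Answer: F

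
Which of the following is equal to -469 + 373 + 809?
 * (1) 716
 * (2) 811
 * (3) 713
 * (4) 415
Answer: 3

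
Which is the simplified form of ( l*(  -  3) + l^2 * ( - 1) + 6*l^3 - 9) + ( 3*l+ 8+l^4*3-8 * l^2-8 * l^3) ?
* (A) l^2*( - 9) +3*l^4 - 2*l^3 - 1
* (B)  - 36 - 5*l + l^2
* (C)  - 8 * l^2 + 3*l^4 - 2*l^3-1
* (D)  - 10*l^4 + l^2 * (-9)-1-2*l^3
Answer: A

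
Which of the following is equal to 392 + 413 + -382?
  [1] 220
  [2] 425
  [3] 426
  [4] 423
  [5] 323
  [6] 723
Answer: 4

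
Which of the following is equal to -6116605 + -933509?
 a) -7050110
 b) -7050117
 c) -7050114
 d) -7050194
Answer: c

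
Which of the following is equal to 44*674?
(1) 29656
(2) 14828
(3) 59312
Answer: 1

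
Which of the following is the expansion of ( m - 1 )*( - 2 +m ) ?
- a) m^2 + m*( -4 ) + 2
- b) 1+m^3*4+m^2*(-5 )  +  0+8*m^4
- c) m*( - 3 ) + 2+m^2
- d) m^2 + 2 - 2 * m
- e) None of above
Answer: c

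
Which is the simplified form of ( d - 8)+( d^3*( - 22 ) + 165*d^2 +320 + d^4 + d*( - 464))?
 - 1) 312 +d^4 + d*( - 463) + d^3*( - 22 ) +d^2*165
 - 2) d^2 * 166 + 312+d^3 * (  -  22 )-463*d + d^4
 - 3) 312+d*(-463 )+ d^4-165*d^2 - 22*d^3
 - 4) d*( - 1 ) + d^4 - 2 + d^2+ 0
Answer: 1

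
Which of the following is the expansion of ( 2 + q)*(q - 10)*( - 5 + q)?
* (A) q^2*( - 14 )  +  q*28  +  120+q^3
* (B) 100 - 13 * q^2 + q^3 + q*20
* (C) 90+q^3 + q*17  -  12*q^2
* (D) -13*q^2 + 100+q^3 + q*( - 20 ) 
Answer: B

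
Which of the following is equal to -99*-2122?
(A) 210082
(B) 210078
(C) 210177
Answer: B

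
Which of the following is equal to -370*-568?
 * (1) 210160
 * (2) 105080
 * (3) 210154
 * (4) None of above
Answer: 1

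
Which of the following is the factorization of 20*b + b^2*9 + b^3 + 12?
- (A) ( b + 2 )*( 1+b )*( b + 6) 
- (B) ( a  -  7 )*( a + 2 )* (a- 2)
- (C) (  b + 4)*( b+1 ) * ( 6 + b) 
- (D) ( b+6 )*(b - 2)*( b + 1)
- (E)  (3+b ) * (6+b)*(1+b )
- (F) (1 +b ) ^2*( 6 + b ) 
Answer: A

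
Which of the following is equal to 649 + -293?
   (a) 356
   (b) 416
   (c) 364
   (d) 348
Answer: a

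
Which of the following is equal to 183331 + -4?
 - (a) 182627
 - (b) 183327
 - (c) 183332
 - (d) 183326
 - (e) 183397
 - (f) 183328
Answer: b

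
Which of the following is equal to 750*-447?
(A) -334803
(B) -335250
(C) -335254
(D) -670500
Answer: B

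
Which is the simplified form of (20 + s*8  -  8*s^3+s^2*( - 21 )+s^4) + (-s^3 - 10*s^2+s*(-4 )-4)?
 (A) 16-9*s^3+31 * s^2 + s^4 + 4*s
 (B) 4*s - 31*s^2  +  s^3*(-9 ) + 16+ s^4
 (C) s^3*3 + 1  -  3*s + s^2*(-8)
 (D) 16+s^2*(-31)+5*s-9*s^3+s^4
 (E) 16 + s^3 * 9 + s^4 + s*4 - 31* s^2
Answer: B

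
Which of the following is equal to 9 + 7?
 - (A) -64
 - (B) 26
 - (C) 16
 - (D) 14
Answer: C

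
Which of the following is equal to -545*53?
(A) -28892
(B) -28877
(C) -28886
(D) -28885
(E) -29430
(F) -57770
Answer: D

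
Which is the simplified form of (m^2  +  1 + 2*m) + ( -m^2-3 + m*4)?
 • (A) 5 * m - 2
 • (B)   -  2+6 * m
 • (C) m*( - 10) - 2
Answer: B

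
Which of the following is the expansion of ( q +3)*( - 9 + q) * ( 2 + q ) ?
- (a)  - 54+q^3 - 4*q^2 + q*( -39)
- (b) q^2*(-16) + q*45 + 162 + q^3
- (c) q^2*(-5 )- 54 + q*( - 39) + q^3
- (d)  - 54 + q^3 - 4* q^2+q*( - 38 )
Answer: a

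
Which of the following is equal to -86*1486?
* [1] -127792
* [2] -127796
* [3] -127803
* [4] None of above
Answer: 2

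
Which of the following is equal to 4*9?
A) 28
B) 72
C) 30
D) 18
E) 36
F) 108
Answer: E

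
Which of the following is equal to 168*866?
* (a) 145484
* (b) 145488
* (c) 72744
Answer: b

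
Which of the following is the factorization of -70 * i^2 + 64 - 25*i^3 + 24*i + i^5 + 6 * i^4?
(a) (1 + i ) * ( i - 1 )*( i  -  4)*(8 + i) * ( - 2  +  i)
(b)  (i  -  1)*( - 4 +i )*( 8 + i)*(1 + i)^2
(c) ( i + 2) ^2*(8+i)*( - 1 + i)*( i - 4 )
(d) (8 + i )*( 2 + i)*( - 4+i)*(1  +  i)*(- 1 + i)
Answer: d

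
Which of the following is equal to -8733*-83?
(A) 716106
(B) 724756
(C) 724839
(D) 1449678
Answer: C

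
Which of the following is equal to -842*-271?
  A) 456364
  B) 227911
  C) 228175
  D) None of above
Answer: D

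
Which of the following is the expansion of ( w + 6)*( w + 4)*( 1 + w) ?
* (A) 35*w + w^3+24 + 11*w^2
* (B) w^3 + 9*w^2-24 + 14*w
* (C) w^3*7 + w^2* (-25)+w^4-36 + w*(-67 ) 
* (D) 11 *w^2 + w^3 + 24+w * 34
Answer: D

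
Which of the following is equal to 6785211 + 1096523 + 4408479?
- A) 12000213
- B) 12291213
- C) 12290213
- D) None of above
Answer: C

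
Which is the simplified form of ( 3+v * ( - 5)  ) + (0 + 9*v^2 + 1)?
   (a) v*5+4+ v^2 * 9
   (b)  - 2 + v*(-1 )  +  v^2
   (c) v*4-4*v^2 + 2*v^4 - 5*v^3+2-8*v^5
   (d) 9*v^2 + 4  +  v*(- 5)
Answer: d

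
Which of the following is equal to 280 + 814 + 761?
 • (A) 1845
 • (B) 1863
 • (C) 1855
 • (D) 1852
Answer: C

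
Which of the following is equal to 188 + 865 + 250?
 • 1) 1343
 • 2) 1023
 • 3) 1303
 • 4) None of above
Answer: 3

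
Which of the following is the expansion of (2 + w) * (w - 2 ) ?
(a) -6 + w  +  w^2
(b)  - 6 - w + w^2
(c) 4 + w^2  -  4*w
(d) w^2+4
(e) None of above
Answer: e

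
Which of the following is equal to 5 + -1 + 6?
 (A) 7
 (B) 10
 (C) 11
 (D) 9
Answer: B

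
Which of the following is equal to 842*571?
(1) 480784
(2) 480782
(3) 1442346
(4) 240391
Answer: 2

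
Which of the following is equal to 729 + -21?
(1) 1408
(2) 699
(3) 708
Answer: 3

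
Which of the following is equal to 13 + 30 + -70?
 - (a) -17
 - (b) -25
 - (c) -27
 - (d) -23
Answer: c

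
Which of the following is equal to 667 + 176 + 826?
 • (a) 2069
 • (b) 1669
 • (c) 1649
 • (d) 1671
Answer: b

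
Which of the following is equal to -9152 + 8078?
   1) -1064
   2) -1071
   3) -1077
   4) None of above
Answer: 4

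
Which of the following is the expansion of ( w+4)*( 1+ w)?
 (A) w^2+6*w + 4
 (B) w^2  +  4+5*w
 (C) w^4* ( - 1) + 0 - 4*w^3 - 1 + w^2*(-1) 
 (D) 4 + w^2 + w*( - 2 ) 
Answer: B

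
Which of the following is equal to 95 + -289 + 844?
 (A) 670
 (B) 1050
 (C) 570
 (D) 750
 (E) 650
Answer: E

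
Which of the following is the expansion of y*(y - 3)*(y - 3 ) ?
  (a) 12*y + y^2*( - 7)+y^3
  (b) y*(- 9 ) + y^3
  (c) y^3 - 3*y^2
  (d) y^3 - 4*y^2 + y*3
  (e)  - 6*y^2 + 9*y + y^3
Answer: e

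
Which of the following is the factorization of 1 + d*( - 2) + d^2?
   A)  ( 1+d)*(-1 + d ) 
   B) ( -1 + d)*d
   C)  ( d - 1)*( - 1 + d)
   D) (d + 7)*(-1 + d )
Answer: C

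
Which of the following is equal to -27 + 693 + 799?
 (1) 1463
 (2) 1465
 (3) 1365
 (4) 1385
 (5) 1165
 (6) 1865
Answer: 2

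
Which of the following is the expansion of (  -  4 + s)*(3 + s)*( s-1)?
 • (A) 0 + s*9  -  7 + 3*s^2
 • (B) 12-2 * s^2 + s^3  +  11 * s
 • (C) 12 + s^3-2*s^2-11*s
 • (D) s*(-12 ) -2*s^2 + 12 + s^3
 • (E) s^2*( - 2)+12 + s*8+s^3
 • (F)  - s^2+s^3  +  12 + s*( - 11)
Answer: C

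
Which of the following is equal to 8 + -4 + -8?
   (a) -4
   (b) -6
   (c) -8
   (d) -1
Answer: a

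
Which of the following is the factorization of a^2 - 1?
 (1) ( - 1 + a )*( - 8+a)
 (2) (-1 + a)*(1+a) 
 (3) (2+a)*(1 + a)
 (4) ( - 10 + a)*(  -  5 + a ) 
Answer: 2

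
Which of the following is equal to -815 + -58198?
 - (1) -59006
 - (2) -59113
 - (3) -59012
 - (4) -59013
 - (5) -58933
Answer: 4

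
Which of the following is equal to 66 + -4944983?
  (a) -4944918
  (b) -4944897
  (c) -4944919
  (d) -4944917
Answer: d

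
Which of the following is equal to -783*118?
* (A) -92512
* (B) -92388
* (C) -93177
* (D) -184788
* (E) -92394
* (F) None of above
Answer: E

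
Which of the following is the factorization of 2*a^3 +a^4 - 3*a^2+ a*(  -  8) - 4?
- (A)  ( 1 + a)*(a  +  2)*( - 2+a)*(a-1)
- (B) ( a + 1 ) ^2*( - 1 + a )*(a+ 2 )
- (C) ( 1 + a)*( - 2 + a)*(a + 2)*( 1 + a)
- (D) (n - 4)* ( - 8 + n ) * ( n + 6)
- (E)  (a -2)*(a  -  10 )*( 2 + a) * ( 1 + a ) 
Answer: C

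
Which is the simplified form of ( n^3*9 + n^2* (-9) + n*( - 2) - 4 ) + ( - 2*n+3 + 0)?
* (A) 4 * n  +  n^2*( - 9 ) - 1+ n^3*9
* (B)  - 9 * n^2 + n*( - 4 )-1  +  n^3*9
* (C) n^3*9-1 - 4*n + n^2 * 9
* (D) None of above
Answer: B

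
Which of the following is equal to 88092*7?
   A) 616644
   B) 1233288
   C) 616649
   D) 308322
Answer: A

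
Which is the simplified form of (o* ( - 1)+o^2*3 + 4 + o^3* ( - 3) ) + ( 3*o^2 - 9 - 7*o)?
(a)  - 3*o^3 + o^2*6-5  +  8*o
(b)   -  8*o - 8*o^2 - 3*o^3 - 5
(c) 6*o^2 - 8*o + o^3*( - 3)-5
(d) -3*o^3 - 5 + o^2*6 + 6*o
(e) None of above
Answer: c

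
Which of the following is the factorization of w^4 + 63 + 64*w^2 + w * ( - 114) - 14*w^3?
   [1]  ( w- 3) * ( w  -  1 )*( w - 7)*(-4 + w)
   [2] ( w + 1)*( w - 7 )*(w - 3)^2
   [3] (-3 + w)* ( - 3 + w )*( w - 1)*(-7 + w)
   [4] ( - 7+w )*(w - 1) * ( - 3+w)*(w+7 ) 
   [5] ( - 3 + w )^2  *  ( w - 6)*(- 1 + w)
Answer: 3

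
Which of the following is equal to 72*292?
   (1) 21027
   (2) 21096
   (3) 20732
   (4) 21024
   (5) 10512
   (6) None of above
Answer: 4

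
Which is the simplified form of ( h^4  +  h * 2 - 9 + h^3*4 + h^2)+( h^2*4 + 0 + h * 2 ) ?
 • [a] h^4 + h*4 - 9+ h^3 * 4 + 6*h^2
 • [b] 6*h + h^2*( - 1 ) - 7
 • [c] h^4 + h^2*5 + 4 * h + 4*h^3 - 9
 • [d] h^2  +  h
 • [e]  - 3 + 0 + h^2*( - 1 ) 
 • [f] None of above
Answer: c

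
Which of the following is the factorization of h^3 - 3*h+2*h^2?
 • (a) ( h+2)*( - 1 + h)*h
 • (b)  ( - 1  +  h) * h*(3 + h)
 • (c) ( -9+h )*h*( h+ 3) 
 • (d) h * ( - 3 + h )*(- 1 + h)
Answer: b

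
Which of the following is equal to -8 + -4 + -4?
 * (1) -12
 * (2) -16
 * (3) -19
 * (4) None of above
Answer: 2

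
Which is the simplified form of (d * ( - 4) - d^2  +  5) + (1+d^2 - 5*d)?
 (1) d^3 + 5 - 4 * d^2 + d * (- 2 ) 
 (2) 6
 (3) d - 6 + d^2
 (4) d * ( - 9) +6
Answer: 4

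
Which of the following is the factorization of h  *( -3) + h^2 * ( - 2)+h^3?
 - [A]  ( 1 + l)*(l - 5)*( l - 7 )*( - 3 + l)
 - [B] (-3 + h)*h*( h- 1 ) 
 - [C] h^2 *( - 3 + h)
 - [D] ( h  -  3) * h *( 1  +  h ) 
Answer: D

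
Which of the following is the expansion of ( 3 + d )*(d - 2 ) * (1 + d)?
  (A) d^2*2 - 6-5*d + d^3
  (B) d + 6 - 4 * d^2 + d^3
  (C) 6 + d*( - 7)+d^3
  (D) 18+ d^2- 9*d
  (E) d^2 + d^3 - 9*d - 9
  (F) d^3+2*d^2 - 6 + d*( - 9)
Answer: A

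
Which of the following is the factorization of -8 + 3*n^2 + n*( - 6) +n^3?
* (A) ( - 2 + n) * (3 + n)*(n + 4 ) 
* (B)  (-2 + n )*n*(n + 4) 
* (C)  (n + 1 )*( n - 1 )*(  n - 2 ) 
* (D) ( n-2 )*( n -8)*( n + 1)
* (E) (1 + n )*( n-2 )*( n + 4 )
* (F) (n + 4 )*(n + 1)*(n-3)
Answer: E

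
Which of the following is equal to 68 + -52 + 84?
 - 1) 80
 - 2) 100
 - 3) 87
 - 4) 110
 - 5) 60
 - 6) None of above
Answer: 2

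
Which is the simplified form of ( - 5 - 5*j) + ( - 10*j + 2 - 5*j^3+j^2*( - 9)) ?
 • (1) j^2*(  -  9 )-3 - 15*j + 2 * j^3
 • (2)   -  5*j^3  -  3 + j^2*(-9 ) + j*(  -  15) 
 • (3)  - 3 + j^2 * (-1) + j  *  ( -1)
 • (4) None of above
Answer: 2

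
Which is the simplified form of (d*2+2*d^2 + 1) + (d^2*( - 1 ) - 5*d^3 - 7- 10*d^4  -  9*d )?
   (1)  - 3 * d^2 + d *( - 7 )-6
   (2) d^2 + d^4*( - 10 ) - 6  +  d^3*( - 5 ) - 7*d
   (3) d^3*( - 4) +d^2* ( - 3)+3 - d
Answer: 2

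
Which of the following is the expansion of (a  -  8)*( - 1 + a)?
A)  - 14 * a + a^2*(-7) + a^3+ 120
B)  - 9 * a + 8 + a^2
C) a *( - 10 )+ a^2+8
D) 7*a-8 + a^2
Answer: B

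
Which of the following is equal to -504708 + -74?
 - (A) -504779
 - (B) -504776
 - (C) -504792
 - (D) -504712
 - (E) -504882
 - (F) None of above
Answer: F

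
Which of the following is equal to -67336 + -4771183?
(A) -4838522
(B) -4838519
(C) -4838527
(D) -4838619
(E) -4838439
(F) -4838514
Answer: B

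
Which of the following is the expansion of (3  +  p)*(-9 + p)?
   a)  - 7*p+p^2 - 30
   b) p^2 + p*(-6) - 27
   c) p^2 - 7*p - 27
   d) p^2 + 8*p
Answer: b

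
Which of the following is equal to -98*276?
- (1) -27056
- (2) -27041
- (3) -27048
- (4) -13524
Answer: 3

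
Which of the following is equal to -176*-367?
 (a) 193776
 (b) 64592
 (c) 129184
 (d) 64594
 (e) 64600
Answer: b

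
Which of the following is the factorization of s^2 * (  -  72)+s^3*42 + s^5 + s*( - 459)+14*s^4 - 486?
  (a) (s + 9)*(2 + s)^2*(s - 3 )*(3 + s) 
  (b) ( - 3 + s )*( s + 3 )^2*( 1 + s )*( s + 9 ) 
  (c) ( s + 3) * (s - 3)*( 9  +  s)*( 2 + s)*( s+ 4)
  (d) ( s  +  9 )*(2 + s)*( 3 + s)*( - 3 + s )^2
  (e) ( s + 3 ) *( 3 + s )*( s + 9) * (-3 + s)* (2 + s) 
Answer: e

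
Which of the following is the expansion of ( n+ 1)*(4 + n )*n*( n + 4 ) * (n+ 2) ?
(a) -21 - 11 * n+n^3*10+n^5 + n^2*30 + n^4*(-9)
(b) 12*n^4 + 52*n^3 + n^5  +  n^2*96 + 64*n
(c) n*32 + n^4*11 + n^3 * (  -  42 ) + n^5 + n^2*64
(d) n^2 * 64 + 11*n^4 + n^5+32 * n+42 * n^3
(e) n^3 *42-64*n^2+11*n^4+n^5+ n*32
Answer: d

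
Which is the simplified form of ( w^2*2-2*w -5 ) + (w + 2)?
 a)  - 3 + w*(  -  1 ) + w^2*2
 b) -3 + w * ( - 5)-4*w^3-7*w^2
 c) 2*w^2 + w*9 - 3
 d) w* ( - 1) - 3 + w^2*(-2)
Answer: a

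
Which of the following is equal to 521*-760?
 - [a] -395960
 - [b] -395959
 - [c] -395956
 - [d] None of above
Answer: a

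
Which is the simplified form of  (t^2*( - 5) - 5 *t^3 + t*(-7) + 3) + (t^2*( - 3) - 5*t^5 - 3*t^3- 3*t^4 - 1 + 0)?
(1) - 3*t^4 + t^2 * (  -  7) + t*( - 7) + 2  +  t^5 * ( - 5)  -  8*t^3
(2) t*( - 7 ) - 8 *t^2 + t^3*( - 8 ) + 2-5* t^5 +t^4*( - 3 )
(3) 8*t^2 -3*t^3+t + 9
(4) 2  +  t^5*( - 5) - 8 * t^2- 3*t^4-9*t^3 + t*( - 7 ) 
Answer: 2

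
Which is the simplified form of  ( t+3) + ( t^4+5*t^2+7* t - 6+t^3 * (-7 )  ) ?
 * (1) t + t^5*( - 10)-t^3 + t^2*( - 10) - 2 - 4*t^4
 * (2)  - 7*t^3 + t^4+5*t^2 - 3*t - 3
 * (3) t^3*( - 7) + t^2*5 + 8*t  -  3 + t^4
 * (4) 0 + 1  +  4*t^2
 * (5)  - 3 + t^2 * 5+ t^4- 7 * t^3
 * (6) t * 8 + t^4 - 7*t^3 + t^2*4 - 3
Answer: 3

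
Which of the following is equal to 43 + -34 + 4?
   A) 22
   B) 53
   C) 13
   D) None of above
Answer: C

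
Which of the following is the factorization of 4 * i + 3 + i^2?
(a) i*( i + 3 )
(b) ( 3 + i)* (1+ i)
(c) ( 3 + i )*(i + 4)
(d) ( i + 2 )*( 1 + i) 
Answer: b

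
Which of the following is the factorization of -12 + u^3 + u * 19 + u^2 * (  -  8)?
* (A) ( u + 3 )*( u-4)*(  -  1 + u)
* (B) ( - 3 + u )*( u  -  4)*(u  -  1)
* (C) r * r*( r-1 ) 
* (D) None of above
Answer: B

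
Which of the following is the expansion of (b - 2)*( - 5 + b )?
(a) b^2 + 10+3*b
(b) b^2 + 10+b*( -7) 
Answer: b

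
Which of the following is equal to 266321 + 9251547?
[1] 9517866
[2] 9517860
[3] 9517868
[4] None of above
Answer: 3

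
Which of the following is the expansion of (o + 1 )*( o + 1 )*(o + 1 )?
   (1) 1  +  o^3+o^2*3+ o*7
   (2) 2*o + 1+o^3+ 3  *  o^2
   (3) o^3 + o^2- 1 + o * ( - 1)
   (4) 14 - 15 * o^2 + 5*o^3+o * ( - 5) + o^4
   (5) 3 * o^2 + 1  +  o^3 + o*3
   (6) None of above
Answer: 5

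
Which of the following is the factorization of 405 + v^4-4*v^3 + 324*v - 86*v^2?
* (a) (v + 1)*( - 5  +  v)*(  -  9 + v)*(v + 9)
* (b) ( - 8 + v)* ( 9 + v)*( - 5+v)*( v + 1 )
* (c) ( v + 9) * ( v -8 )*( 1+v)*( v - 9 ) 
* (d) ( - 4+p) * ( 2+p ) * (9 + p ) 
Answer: a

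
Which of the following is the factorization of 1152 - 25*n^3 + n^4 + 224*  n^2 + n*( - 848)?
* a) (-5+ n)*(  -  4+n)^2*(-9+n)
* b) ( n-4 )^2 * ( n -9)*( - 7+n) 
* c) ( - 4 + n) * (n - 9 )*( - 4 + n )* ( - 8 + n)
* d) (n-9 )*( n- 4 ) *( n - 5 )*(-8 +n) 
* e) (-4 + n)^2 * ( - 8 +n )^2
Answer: c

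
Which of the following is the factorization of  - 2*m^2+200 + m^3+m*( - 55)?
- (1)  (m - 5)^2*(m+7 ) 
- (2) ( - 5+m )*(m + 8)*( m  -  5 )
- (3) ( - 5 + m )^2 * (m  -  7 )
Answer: 2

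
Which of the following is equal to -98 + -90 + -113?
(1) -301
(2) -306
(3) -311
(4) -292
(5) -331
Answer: 1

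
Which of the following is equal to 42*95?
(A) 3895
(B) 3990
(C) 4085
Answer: B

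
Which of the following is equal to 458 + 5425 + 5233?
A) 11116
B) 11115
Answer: A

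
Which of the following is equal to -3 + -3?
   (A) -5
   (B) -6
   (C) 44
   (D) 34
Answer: B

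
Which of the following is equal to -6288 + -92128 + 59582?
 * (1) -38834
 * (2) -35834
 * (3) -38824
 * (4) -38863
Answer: 1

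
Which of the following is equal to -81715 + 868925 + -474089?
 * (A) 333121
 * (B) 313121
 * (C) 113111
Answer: B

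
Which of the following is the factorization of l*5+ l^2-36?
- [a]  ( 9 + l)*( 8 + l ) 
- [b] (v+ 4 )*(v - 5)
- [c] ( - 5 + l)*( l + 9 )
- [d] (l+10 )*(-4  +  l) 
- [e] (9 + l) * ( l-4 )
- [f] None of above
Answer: e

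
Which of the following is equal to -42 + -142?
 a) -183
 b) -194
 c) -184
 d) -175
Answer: c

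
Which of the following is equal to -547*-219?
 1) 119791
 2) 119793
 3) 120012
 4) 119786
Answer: 2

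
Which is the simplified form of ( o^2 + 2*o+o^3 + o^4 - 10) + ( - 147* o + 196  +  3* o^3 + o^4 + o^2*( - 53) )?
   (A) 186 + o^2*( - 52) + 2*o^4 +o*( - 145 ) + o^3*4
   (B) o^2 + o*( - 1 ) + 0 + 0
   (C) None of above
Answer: A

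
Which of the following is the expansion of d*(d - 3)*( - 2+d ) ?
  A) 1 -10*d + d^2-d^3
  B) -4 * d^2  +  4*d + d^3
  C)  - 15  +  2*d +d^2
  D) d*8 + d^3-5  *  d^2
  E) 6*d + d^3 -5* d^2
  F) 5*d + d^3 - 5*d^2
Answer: E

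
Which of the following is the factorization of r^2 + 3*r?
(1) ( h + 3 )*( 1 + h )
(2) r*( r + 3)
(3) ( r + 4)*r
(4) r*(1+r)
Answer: 2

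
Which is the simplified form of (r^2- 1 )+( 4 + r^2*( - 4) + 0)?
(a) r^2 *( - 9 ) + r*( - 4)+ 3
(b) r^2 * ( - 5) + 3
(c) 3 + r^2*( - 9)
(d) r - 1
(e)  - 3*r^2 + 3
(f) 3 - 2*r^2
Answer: e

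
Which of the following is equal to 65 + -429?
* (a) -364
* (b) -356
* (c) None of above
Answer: a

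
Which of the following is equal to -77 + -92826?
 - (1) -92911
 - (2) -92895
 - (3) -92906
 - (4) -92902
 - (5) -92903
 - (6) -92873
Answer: 5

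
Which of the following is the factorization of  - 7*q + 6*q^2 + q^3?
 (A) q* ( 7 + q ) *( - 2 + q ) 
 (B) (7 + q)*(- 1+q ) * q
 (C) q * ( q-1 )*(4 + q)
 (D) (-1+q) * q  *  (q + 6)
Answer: B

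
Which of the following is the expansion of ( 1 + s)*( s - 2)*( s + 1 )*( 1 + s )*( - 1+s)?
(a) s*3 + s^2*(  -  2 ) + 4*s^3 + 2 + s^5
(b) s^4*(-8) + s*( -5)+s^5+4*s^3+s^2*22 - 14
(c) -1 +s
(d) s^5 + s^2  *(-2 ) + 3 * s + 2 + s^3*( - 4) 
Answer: d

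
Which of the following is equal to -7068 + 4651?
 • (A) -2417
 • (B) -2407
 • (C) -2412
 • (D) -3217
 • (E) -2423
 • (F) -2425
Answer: A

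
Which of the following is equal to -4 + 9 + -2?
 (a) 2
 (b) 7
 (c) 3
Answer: c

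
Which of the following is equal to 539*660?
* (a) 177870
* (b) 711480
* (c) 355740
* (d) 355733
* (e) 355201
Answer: c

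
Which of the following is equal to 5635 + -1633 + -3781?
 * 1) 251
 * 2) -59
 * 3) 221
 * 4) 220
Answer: 3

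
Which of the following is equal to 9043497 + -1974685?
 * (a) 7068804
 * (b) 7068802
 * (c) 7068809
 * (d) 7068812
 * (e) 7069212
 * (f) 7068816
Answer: d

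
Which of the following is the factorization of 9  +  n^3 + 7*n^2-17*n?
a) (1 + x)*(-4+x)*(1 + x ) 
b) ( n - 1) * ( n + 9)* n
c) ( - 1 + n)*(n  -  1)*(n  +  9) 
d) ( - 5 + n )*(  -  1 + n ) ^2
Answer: c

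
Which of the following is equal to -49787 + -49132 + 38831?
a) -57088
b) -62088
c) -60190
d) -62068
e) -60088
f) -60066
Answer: e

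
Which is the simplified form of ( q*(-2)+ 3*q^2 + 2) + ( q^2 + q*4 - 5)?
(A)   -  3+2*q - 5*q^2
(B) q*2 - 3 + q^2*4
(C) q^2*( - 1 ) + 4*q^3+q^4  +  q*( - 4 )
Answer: B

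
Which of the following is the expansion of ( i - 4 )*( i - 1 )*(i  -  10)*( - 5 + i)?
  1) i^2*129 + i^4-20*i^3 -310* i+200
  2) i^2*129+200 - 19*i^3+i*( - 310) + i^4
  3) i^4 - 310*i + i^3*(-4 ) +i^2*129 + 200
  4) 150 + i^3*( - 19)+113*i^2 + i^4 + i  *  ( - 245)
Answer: 1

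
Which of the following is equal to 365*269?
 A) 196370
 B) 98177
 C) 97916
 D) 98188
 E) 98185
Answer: E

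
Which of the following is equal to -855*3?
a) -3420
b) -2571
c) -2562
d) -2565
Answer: d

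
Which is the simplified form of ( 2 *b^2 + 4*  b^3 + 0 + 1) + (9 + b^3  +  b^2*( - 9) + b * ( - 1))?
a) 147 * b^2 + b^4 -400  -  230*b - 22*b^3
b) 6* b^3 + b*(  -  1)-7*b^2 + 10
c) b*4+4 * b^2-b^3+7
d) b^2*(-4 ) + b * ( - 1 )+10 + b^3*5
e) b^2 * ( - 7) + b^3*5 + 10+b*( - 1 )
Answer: e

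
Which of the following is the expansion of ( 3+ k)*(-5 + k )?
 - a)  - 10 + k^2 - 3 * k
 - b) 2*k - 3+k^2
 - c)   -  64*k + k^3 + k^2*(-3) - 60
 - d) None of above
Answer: d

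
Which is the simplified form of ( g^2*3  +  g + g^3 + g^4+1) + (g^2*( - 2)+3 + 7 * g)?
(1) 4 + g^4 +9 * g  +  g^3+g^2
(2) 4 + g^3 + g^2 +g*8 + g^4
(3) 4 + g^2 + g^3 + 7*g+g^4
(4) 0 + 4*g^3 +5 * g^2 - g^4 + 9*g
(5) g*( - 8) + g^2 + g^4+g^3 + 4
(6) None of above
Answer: 2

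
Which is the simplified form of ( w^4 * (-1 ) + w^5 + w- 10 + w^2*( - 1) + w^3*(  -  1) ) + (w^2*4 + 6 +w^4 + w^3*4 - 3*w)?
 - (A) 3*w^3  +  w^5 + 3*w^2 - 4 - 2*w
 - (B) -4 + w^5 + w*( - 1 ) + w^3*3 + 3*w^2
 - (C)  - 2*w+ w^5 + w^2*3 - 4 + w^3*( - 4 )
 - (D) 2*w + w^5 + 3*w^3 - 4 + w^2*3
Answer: A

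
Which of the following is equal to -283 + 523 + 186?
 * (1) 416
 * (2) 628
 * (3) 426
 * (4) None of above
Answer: 3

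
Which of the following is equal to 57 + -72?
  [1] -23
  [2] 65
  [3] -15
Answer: 3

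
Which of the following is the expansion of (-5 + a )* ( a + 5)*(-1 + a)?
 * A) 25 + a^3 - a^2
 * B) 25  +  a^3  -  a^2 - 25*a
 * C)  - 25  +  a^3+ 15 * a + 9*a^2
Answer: B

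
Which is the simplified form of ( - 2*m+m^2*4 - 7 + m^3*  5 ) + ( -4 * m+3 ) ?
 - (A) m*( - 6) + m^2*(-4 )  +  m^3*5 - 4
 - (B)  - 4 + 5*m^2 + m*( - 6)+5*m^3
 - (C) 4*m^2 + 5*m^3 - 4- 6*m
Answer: C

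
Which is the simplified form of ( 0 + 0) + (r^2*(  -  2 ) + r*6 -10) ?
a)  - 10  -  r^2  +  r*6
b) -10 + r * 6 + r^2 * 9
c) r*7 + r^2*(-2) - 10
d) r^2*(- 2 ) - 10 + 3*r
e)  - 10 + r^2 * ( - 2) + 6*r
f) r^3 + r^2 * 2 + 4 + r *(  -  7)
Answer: e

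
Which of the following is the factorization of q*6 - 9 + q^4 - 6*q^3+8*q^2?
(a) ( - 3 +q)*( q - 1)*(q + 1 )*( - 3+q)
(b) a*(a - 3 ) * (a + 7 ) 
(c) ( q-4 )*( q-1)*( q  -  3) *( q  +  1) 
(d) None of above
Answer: a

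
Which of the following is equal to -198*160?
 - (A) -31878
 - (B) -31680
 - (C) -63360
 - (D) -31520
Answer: B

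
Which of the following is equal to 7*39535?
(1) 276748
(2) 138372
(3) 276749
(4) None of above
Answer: 4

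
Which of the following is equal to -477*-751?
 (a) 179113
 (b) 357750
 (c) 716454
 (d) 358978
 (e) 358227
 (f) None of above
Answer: e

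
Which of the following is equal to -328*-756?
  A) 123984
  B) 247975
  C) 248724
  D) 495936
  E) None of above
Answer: E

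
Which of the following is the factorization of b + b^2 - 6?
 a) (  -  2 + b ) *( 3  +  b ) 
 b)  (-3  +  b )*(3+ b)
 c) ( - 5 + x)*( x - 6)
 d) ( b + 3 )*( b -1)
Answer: a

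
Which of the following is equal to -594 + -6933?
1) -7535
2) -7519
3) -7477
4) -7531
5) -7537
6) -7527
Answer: 6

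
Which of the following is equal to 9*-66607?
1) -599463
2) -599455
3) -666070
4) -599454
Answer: 1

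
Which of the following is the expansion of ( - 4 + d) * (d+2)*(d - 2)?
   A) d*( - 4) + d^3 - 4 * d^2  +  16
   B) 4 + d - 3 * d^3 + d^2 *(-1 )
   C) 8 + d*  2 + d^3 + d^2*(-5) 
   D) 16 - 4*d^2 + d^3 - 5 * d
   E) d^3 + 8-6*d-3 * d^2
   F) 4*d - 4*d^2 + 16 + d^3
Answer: A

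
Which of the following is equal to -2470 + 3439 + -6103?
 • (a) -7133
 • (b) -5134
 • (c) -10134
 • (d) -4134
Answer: b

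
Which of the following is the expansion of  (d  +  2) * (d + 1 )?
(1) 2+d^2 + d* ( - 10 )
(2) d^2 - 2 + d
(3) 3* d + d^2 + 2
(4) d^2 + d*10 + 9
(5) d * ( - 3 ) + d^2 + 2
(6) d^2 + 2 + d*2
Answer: 3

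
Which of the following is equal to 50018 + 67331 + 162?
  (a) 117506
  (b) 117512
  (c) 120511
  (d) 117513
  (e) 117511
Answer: e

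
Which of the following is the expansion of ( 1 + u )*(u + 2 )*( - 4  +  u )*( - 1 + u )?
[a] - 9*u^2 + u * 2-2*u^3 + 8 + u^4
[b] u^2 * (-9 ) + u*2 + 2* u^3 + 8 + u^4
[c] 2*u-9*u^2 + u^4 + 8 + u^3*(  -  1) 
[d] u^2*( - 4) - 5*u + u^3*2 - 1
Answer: a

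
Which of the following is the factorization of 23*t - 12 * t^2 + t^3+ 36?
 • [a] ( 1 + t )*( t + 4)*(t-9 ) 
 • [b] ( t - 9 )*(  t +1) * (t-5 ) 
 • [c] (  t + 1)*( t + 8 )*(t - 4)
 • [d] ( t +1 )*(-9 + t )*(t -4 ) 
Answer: d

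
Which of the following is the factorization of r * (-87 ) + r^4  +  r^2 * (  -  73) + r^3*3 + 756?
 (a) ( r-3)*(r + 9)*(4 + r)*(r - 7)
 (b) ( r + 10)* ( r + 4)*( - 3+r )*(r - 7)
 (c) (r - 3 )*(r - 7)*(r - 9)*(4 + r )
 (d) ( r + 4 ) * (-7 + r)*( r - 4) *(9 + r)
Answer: a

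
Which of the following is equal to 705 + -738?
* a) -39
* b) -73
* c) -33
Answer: c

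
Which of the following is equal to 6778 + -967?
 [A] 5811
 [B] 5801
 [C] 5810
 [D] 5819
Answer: A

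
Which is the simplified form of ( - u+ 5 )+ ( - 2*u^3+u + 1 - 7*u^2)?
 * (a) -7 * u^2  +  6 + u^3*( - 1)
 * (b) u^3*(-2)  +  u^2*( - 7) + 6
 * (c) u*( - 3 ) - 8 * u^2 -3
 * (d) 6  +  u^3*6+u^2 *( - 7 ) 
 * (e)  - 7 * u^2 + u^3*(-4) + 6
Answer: b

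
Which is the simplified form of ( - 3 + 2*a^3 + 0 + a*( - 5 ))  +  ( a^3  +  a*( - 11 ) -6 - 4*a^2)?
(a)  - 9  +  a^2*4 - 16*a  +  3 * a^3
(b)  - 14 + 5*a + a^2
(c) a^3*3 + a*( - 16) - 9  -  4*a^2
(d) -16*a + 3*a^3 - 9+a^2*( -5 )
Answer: c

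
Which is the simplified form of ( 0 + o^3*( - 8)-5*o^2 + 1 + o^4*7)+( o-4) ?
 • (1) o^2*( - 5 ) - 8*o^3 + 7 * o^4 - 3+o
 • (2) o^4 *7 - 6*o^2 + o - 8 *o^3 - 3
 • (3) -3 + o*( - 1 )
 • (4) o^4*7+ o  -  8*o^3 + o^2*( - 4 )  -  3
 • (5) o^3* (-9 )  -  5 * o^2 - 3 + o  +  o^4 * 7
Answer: 1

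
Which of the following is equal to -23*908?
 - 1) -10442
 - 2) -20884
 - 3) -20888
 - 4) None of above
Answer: 2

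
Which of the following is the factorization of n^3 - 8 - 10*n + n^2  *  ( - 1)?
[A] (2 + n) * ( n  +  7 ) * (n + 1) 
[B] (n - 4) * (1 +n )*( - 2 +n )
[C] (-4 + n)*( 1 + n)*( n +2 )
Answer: C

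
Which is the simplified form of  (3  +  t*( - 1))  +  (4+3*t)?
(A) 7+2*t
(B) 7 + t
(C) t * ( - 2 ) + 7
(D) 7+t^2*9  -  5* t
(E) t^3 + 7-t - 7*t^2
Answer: A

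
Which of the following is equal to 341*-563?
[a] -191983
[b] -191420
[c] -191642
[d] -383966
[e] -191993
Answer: a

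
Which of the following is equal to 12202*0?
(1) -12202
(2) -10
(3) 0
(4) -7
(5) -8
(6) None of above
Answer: 3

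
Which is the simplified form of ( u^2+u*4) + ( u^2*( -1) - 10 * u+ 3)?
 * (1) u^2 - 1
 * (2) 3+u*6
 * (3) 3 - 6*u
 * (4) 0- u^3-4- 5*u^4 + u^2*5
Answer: 3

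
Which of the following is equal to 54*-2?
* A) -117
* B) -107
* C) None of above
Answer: C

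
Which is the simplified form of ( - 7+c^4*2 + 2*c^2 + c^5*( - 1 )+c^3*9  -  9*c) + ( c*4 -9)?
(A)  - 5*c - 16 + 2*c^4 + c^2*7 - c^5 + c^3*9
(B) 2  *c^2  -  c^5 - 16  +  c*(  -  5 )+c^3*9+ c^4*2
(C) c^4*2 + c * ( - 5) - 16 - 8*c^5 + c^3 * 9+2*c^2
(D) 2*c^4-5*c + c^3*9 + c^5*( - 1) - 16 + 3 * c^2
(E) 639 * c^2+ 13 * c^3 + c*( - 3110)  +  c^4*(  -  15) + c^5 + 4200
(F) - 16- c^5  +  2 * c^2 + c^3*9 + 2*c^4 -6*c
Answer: B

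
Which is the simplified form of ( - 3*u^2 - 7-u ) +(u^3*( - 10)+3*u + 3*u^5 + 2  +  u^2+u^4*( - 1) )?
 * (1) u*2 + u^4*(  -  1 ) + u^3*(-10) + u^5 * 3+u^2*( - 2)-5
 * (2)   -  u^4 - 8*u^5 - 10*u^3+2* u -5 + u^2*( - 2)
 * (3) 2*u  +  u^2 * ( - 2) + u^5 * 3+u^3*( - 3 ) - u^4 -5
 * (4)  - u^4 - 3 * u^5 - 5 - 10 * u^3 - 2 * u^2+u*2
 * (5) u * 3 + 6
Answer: 1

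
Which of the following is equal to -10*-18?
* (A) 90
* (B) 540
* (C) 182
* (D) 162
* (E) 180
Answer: E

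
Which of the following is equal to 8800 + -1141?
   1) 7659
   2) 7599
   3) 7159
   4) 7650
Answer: 1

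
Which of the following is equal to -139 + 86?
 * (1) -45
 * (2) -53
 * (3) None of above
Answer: 2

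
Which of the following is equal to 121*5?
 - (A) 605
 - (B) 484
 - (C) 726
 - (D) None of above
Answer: A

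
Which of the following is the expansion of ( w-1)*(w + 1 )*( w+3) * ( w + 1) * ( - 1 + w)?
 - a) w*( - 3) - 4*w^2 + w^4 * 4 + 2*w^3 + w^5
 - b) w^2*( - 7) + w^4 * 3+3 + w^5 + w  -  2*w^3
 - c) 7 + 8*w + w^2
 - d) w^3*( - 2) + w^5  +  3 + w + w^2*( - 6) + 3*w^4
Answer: d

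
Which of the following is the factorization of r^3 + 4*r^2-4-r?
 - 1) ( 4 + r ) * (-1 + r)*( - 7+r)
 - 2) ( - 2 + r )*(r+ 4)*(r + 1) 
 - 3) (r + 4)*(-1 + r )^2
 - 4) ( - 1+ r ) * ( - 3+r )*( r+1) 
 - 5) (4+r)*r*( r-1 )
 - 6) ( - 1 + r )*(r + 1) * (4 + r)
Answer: 6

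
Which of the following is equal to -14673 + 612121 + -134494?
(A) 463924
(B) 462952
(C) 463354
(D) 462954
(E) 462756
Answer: D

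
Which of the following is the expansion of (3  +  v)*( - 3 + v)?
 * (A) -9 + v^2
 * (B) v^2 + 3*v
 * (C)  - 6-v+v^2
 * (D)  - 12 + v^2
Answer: A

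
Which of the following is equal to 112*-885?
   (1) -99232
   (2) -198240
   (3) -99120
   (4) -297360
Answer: 3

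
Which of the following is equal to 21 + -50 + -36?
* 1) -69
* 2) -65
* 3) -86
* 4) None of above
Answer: 2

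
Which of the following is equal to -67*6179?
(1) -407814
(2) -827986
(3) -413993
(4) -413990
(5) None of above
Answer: 3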